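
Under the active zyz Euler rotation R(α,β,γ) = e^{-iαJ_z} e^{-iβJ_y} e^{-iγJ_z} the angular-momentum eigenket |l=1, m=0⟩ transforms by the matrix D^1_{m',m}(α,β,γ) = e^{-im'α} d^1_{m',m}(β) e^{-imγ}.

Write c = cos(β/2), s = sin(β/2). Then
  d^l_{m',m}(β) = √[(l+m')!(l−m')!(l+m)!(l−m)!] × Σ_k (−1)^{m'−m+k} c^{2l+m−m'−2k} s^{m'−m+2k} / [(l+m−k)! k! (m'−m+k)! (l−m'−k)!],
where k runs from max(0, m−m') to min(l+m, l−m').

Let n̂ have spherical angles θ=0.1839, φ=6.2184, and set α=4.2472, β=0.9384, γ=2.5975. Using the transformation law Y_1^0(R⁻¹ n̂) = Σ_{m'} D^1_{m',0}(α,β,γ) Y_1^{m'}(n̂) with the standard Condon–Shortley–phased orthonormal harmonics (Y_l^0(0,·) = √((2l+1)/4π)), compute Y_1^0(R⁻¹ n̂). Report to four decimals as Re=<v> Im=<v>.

Re=0.2558 Im=0.0000

Need the full column D^1_{m',0} for m'=−1..1 at α=4.2472, β=0.9384, γ=2.5975.
cos(β/2)=0.891930, sin(β/2)=0.452173
d^1_{-1,0}: single k=1 term ⇒ +0.570362;  D = -0.255860-0.509753i
d^1_{0,0}: k∈[0..1] ⇒ +0.795540 -0.204460 = +0.591079;  D = +0.591079+0.000000i
d^1_{1,0}: single k=0 term ⇒ -0.570362;  D = +0.255860-0.509753i
Y_1^{m'}(θ=0.1839,φ=6.2184) and Σ D·Y over m':
  (-0.2559-0.5098i)·(+0.0630+0.0041i)  (+0.5911+0.0000i)·(+0.4804+0.0000i)  (+0.2559-0.5098i)·(-0.0630+0.0041i)
Y_1^0(R⁻¹ n̂) = +0.255841+0.000000i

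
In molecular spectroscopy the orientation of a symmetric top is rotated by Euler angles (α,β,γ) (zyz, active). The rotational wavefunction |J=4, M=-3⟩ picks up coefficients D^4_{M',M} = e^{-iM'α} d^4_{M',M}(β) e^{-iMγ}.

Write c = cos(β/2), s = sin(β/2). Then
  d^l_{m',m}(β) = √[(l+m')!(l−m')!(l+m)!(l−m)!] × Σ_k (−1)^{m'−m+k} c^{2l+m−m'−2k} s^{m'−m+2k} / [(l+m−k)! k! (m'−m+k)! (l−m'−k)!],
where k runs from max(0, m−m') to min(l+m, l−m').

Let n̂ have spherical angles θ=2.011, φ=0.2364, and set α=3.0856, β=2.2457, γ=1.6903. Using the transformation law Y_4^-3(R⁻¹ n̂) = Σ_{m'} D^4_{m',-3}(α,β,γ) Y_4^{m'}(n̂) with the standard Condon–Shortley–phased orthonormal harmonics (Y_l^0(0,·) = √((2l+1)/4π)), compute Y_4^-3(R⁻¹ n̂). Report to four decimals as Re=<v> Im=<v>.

Need the full column D^4_{m',-3} for m'=−4..4 at α=3.0856, β=2.2457, γ=1.6903.
cos(β/2)=0.433115, sin(β/2)=0.901338
d^4_{-4,-3}: single k=1 term ⇒ +0.007289;  D = +0.000978-0.007223i
d^4_{-3,-3}: k∈[0..1] ⇒ +0.001238 -0.037540 = -0.036302;  D = +0.006875-0.035645i
d^4_{-2,-3}: k∈[0..1] ⇒ -0.009642 +0.125276 = +0.115634;  D = +0.028219-0.112138i
d^4_{-1,-3}: k∈[0..1] ⇒ +0.042566 -0.307245 = -0.264679;  D = +0.078854-0.252659i
d^4_{0,-3}: k∈[0..1] ⇒ -0.132052 +0.571893 = +0.439840;  D = +0.154331-0.411875i
d^4_{1,-3}: k∈[0..1] ⇒ +0.307245 -0.798371 = -0.491126;  D = +0.197794-0.449536i
d^4_{2,-3}: k∈[0..1] ⇒ -0.542545 +0.783219 = +0.240674;  D = +0.109104-0.214523i
d^4_{3,-3}: k∈[0..1] ⇒ +0.704097 -0.435615 = +0.268482;  D = -0.134912+0.232123i
d^4_{4,-3}: single k=0 term ⇒ -0.592058;  D = -0.325690+0.494427i
Y_4^{m'}(θ=2.011,φ=0.2364) and Σ D·Y over m':
  (+0.0010-0.0072i)·(+0.1735-0.2403i)  (+0.0069-0.0356i)·(-0.2997+0.2572i)  (+0.0282-0.1121i)·(+0.0661-0.0338i)  (+0.0789-0.2527i)·(+0.3065-0.0738i)  (+0.1543-0.4119i)·(-0.1368+0.0000i)  (+0.1978-0.4495i)·(-0.3065-0.0738i)  (+0.1091-0.2145i)·(+0.0661+0.0338i)  (-0.1349+0.2321i)·(+0.2997+0.2572i)  (-0.3257+0.4944i)·(+0.1735+0.2403i)
Y_4^-3(R⁻¹ n̂) = -0.366818+0.130751i

Re=-0.3668 Im=0.1308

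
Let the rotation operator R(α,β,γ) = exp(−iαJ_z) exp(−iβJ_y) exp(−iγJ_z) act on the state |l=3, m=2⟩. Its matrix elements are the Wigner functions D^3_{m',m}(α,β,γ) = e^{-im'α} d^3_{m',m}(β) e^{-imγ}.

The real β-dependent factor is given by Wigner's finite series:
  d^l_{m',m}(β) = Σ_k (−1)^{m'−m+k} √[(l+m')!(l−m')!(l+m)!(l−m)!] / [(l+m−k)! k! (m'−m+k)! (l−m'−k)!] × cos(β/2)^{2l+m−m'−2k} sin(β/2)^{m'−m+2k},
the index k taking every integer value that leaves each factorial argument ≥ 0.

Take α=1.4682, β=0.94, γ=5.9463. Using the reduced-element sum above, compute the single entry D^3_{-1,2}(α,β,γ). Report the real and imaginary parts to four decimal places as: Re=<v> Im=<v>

Re=-0.1960 Im=0.3051

Split into d^3_{-1,2}(β=0.94) × two z-phases.
c=cos(0.94/2)=0.891568, s=sin(0.94/2)=0.452886; N=√[2·24·120·1]=75.894664
k∈{3,4} keeps every argument non-negative
  k=3: (−1)^0·75.8947/(12)·0.8916^3·0.4529^3 = +0.416353
  k=4: (−1)^1·75.8947/(24)·0.8916^1·0.4529^5 = -0.053716
d^3_{-1,2}(0.94) = +0.416353 -0.053716 = +0.362637
D = (+0.102416+0.994742i)·(+0.362637)·(+0.781475+0.623937i) = -0.196049+0.305074i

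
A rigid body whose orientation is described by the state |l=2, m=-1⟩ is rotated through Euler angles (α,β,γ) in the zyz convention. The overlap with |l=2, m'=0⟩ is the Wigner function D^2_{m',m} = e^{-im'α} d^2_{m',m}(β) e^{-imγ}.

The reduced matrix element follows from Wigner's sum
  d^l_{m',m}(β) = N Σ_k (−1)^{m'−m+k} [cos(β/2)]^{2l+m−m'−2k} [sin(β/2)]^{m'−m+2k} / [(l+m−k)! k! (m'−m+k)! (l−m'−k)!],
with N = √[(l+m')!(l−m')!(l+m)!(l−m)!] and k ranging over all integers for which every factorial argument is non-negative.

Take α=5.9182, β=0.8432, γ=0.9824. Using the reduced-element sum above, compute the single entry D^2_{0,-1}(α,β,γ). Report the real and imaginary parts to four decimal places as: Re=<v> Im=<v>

Re=-0.3376 Im=-0.5060

First d^2_{0,-1}(β=0.8432), then the phase factors e^{-i(0)α} and e^{-i(-1)γ}:
c=cos(0.8432/2)=0.912435, s=sin(0.8432/2)=0.409221; N=√[2·2·1·6]=4.898979
k: max(0,(-1)−(0))=0 … min(2+(-1),2−(0))=1
  k=0: (−1)^1·4.8990/(2)·0.9124^3·0.4092^1 = -0.761447
  k=1: (−1)^2·4.8990/(2)·0.9124^1·0.4092^3 = +0.153162
d^2_{0,-1}(0.8432) = -0.761447 +0.153162 = -0.608285
Attach z-rotation phases: D = e^{-i(0)(5.9182)}·(-0.608285)·e^{-i(-1)(0.9824)} = -0.337615-0.505991i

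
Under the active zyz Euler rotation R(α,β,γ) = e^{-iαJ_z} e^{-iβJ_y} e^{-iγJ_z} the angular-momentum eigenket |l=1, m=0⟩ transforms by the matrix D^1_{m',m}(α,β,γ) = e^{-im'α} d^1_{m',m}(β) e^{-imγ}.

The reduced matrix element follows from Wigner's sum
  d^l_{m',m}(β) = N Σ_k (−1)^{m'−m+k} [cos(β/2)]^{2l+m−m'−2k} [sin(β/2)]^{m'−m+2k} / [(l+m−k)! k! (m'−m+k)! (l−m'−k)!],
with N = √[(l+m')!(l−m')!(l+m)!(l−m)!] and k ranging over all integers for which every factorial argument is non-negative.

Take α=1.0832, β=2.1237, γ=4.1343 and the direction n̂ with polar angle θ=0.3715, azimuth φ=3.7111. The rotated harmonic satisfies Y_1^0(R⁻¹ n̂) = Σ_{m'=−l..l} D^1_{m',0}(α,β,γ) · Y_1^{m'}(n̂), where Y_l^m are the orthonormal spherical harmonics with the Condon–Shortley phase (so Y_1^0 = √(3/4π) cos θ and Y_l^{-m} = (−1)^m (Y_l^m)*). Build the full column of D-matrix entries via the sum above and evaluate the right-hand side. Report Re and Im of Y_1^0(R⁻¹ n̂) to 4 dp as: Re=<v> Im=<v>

Need the full column D^1_{m',0} for m'=−1..1 at α=1.0832, β=2.1237, γ=4.1343.
cos(β/2)=0.487257, sin(β/2)=0.873258
d^1_{-1,0}: single k=1 term ⇒ +0.601750;  D = +0.281922+0.531623i
d^1_{0,0}: k∈[0..1] ⇒ +0.237420 -0.762580 = -0.525160;  D = -0.525160+0.000000i
d^1_{1,0}: single k=0 term ⇒ -0.601750;  D = -0.281922+0.531623i
Y_1^{m'}(θ=0.3715,φ=3.7111) and Σ D·Y over m':
  (+0.2819+0.5316i)·(-0.1056+0.0676i)  (-0.5252+0.0000i)·(+0.4553+0.0000i)  (-0.2819+0.5316i)·(+0.1056+0.0676i)
Y_1^0(R⁻¹ n̂) = -0.370552+0.000000i

Re=-0.3706 Im=0.0000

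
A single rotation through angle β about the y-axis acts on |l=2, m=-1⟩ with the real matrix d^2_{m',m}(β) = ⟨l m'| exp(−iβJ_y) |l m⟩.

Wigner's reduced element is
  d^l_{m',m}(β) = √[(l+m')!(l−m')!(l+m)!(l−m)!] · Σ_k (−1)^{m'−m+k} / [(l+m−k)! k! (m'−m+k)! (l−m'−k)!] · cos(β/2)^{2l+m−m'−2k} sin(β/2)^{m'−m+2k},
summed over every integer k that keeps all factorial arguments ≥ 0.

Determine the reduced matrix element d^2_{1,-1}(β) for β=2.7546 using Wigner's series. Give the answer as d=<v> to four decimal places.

d^2_{1,-1}(β=2.7546) via Wigner's sum:
Half-angle: c=0.192291, s=0.981338. N=√(6·1·1·6)=6.000000
k: max(0,(-1)−(1))=0 … min(2+(-1),2−(1))=1
  k=0: (−1)^2·6.0000/(2)·0.1923^2·0.9813^2 = +0.106826
  k=1: (−1)^3·6.0000/(6)·0.1923^0·0.9813^4 = -0.927415
d^2_{1,-1}(2.7546) = +0.106826 -0.927415 = -0.820589

d=-0.8206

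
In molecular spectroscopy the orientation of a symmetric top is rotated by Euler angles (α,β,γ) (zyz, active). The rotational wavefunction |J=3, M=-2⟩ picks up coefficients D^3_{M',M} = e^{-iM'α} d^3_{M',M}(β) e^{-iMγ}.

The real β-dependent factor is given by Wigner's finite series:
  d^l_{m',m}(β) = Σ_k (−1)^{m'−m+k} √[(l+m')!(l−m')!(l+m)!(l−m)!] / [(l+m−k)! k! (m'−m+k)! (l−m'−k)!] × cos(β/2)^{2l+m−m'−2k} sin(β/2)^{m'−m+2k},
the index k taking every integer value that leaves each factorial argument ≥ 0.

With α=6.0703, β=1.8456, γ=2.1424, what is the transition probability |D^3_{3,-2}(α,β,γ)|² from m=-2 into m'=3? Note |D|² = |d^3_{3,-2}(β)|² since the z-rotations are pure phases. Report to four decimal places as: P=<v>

P=0.2269

First d^3_{3,-2}(β=1.8456), then the phase factors e^{-i(3)α} and e^{-i(-2)γ}:
Half-angle: c=0.603590, s=0.797295. N=√(720·1·1·120)=293.938769
k∈{0} keeps every argument non-negative
  k=0: (−1)^5·293.9388/(120)·0.6036^1·0.7973^5 = -0.476335
d^3_{3,-2}(1.8456) = -0.476335
|D^3_{3,-2}|² = |d^3_{3,-2}(β)|² = (-0.476335)² = 0.226895 (the z-rotation phases have unit modulus)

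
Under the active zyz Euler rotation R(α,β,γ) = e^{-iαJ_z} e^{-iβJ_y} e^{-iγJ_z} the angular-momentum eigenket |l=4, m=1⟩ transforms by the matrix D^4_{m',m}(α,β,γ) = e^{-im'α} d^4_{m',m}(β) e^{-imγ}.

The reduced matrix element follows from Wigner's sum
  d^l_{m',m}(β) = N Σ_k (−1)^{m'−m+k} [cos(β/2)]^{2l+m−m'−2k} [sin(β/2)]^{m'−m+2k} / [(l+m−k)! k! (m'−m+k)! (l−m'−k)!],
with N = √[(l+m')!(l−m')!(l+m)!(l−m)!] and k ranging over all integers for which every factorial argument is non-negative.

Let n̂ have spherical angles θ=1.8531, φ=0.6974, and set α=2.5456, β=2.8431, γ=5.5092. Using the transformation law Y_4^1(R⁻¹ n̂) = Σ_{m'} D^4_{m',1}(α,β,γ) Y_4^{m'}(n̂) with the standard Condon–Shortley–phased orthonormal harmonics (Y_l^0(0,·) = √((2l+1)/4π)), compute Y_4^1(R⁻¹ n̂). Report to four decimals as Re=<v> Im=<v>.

Need the full column D^4_{m',1} for m'=−4..4 at α=2.5456, β=2.8431, γ=5.5092.
cos(β/2)=0.148693, sin(β/2)=0.988883
d^4_{-4,1}: single k=5 term ⇒ +0.023264;  D = -0.000911-0.023246i
d^4_{-3,1}: k∈[4..5] ⇒ +0.006184 -0.164105 = -0.157921;  D = +0.083457-0.134067i
d^4_{-2,1}: k∈[3..5] ⇒ +0.000994 -0.065948 +0.583367 = +0.518413;  D = +0.473779-0.210441i
d^4_{-1,1}: k∈[2..5] ⇒ +0.000106 -0.014024 +0.310129 -0.914452 = -0.618241;  D = +0.608473+0.109462i
d^4_{0,1}: k∈[1..4] ⇒ +0.000007 -0.001886 +0.083418 -0.614923 = -0.533384;  D = -0.381439-0.372830i
d^4_{1,1}: k∈[0..3] ⇒ +0.000000 -0.000159 +0.014024 -0.206753 = -0.192887;  D = +0.038475+0.189011i
d^4_{2,1}: k∈[0..2] ⇒ -0.000007 +0.001491 -0.043965 = -0.042481;  D = +0.016354-0.039207i
d^4_{3,1}: k∈[0..1] ⇒ +0.000084 -0.006184 = -0.006100;  D = -0.005104+0.003341i
d^4_{4,1}: single k=0 term ⇒ -0.000526;  D = +0.000526+0.000009i
Y_4^{m'}(θ=1.8531,φ=0.6974) and Σ D·Y over m':
  (-0.0009-0.0232i)·(-0.3534-0.1298i)  (+0.0835-0.1341i)·(+0.1539+0.2678i)  (+0.4738-0.2104i)·(-0.0247+0.1388i)  (+0.6085+0.1095i)·(+0.2384-0.1997i)  (-0.3814-0.3728i)·(+0.0934+0.0000i)  (+0.0385+0.1890i)·(-0.2384-0.1997i)  (+0.0164-0.0392i)·(-0.0247-0.1388i)  (-0.0051+0.0033i)·(-0.1539+0.2678i)  (+0.0005+0.0000i)·(-0.3534+0.1298i)
Y_4^1(R⁻¹ n̂) = +0.217273-0.105091i

Re=0.2173 Im=-0.1051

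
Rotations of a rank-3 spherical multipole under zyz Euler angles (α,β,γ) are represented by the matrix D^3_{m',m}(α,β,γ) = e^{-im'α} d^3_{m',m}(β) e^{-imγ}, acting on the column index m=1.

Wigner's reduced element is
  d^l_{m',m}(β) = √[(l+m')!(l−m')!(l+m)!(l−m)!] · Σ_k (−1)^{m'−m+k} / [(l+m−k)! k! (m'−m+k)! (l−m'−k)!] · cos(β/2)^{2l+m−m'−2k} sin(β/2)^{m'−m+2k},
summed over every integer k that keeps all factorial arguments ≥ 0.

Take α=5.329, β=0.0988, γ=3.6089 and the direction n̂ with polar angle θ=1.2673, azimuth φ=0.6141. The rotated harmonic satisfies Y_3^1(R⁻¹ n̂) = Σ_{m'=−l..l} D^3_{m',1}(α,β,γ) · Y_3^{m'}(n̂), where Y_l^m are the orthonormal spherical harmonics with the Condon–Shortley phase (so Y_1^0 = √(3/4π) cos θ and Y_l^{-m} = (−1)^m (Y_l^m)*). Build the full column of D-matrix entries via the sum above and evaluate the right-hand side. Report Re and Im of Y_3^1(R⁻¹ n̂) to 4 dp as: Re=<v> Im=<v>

Re=-0.0730 Im=-0.1556

Need the full column D^3_{m',1} for m'=−3..3 at α=5.329, β=0.0988, γ=3.6089.
cos(β/2)=0.998780, sin(β/2)=0.049380
d^3_{-3,1}: single k=4 term ⇒ +0.000023;  D = +0.000023-0.000004i
d^3_{-2,1}: k∈[3..4] ⇒ +0.000759 -0.000001 = +0.000758;  D = +0.000546+0.000525i
d^3_{-1,1}: k∈[2..4] ⇒ +0.014559 -0.000047 +0.000000 = +0.014512;  D = -0.002159+0.014350i
d^3_{0,1}: k∈[1..3] ⇒ +0.170016 -0.001247 +0.000001 = +0.168770;  D = -0.150676+0.076028i
d^3_{1,1}: k∈[0..2] ⇒ +0.992703 -0.019412 +0.000036 = +0.973326;  D = -0.860224-0.455389i
d^3_{2,1}: k∈[0..1] ⇒ -0.155203 +0.000759 = -0.154444;  D = +0.019980+0.153146i
d^3_{3,1}: single k=0 term ⇒ +0.009398;  D = +0.006900-0.006381i
Y_3^{m'}(θ=1.2673,φ=0.6141) and Σ D·Y over m':
  (+0.0000-0.0000i)·(-0.0972-0.3493i)  (+0.0005+0.0005i)·(+0.0934-0.2620i)  (-0.0022+0.0144i)·(-0.1395+0.0983i)  (-0.1507+0.0760i)·(-0.2848+0.0000i)  (-0.8602-0.4554i)·(+0.1395+0.0983i)  (+0.0200+0.1531i)·(+0.0934+0.2620i)  (+0.0069-0.0064i)·(+0.0972-0.3493i)
Y_3^1(R⁻¹ n̂) = -0.073039-0.155580i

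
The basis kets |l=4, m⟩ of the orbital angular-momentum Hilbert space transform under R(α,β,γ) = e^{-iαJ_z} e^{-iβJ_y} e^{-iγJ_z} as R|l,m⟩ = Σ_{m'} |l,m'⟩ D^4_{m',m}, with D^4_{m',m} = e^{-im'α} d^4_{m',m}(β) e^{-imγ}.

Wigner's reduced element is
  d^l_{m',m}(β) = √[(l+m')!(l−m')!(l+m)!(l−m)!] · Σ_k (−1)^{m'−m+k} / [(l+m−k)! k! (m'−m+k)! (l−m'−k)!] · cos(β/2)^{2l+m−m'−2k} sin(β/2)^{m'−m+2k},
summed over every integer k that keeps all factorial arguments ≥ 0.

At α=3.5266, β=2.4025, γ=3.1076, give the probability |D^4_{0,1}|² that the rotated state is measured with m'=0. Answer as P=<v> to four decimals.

P=0.0525

Split into d^4_{0,1}(β=2.4025) × two z-phases.
With c≡cos(β/2)=0.361192 and s≡sin(β/2)=0.932491, N=[24·24·120·6]^{1/2}=643.987578
The bounds max(0,m−m')=1 and min(l+m,l−m')=4 give 4 terms
  k=1: (−1)^0·643.9876/(144)·0.3612^7·0.9325^1 = +0.003344
  k=2: (−1)^1·643.9876/(24)·0.3612^5·0.9325^3 = -0.133750
  k=3: (−1)^2·643.9876/(24)·0.3612^3·0.9325^5 = +0.891469
  k=4: (−1)^3·643.9876/(144)·0.3612^1·0.9325^7 = -0.990301
d^4_{0,1}(2.4025) = +0.003344 -0.133750 +0.891469 -0.990301 = -0.229238
|D^4_{0,1}|² = |d^4_{0,1}(β)|² = (-0.229238)² = 0.052550 (the z-rotation phases have unit modulus)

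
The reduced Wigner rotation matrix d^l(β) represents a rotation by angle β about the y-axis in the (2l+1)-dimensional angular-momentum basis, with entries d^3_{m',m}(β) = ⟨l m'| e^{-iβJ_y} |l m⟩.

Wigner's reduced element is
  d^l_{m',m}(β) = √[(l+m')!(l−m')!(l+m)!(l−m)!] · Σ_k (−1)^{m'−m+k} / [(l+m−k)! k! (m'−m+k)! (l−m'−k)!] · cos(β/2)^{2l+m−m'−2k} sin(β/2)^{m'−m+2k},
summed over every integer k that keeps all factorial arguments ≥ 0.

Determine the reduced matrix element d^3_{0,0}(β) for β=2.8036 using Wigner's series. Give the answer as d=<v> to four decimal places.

d^3_{0,0}(β=2.8036) via Wigner's sum:
With c≡cos(β/2)=0.168193 and s≡sin(β/2)=0.985754, N=[6·6·6·6]^{1/2}=36.000000
k: max(0,(0)−(0))=0 … min(3+(0),3−(0))=3
  k=0: (−1)^0·36.0000/(36)·0.1682^6·0.9858^0 = +0.000023
  k=1: (−1)^1·36.0000/(4)·0.1682^4·0.9858^2 = -0.006999
  k=2: (−1)^2·36.0000/(4)·0.1682^2·0.9858^4 = +0.240399
  k=3: (−1)^3·36.0000/(36)·0.1682^0·0.9858^6 = -0.917511
d^3_{0,0}(2.8036) = +0.000023 -0.006999 +0.240399 -0.917511 = -0.684088

d=-0.6841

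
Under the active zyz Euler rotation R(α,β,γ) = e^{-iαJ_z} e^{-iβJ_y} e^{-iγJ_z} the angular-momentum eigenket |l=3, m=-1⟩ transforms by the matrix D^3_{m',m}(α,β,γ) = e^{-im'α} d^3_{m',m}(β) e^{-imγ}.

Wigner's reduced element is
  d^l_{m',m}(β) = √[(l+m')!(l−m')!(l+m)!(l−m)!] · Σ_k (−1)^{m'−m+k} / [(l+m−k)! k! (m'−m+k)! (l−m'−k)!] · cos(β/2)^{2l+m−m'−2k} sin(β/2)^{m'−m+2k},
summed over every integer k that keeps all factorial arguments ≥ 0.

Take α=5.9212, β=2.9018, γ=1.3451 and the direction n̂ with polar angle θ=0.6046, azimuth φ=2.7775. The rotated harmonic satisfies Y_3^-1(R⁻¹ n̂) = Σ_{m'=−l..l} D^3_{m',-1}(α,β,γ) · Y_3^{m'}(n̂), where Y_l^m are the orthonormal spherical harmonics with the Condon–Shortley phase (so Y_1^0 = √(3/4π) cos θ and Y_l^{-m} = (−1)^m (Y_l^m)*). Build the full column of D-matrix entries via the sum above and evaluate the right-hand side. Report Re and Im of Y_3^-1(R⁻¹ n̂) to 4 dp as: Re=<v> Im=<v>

Re=0.0881 Im=0.3777

Need the full column D^3_{m',-1} for m'=−3..3 at α=5.9212, β=2.9018, γ=1.3451.
cos(β/2)=0.119609, sin(β/2)=0.992821
d^3_{-3,-1}: single k=2 term ⇒ +0.000781;  D = +0.000755+0.000200i
d^3_{-2,-1}: k∈[1..2] ⇒ +0.000077 -0.010591 = -0.010514;  D = -0.008550-0.006119i
d^3_{-1,-1}: k∈[0..2] ⇒ +0.000003 -0.001614 +0.083400 = +0.081789;  D = +0.045346+0.068067i
d^3_{0,-1}: k∈[0..2] ⇒ -0.000084 +0.017403 -0.399678 = -0.382359;  D = -0.085566-0.372662i
d^3_{1,-1}: k∈[0..2] ⇒ +0.001210 -0.111200 +0.957692 = +0.847703;  D = -0.115175+0.839842i
d^3_{2,-1}: k∈[0..1] ⇒ -0.010591 +0.364855 = +0.354264;  D = -0.169306+0.311188i
d^3_{3,-1}: single k=0 term ⇒ +0.053834;  D = -0.040807+0.035113i
Y_3^{m'}(θ=0.6046,φ=2.7775) and Σ D·Y over m':
  (+0.0008+0.0002i)·(-0.0353-0.0680i)  (-0.0086-0.0061i)·(+0.2028+0.1808i)  (+0.0453+0.0681i)·(-0.4093-0.1560i)  (-0.0856-0.3727i)·(+0.1180+0.0000i)  (-0.1152+0.8398i)·(+0.4093-0.1560i)  (-0.1693+0.3112i)·(+0.2028-0.1808i)  (-0.0408+0.0351i)·(+0.0353-0.0680i)
Y_3^-1(R⁻¹ n̂) = +0.088058+0.377694i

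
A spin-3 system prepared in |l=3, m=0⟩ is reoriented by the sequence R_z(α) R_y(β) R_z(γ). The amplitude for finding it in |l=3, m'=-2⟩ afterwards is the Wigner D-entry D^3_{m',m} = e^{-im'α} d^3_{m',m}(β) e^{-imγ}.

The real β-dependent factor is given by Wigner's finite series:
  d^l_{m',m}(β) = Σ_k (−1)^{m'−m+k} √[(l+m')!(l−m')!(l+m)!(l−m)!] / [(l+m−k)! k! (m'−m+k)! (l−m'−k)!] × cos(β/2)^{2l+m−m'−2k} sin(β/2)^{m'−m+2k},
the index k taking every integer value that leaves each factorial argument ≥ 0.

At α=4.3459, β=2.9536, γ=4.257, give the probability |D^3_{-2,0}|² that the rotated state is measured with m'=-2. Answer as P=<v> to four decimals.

D^3_{-2,0}(4.3459,2.9536,4.257) = e^{-i·-2·4.3459}·d^3_{-2,0}(2.9536)·e^{-i·0·4.257}. Compute d first:
c=cos(2.9536/2)=0.093858, s=sin(2.9536/2)=0.995586; N=√[1·120·6·6]=65.726707
The bounds max(0,m−m')=2 and min(l+m,l−m')=3 give 2 terms
  k=2: (−1)^0·65.7267/(12)·0.0939^4·0.9956^2 = +0.000421
  k=3: (−1)^1·65.7267/(12)·0.0939^2·0.9956^4 = -0.047404
d^3_{-2,0}(2.9536) = +0.000421 -0.047404 = -0.046983
|D^3_{-2,0}|² = |d^3_{-2,0}(β)|² = (-0.046983)² = 0.002207 (the z-rotation phases have unit modulus)

P=0.0022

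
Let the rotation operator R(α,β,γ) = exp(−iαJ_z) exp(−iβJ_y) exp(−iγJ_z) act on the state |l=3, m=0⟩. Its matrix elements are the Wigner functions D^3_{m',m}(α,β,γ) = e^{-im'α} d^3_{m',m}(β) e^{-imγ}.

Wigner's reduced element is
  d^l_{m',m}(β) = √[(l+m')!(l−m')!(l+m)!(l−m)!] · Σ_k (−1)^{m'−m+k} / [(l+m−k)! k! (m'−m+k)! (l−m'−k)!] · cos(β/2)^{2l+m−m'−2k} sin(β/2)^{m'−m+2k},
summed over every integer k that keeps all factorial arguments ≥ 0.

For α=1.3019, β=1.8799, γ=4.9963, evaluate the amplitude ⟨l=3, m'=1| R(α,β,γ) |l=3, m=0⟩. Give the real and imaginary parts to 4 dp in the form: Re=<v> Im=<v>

Split into d^3_{1,0}(β=1.8799) × two z-phases.
c=cos(1.8799/2)=0.589828, s=sin(1.8799/2)=0.807529; N=√[24·2·6·6]=41.569219
The bounds max(0,m−m')=0 and min(l+m,l−m')=2 give 3 terms
  k=0: (−1)^1·41.5692/(12)·0.5898^5·0.8075^1 = -0.199699
  k=1: (−1)^2·41.5692/(4)·0.5898^3·0.8075^3 = +1.122956
  k=2: (−1)^3·41.5692/(12)·0.5898^1·0.8075^5 = -0.701626
d^3_{1,0}(1.8799) = -0.199699 +1.122956 -0.701626 = +0.221630
D = (+0.265668-0.964065i)·(+0.221630)·(+1.000000+0.000000i) = +0.058880-0.213666i

Re=0.0589 Im=-0.2137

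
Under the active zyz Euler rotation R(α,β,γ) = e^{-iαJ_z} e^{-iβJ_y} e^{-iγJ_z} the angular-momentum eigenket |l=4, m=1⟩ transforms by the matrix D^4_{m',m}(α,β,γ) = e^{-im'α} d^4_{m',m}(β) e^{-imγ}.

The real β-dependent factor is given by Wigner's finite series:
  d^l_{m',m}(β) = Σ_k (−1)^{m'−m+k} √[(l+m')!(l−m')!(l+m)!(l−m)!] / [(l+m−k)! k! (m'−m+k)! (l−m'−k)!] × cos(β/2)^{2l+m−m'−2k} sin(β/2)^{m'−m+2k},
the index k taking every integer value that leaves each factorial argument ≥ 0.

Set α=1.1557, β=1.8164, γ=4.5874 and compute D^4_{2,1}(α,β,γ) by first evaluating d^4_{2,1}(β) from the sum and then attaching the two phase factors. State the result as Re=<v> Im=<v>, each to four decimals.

D^4_{2,1}(1.1557,1.8164,4.5874) = e^{-i·2·1.1557}·d^4_{2,1}(1.8164)·e^{-i·1·4.5874}. Compute d first:
Half-angle: c=0.615166, s=0.788398. N=√(720·2·120·6)=1018.233765
The bounds max(0,m−m')=0 and min(l+m,l−m')=2 give 3 terms
  k=0: (−1)^1·1018.2338/(240)·0.6152^7·0.7884^1 = -0.111513
  k=1: (−1)^2·1018.2338/(48)·0.6152^5·0.7884^3 = +0.915806
  k=2: (−1)^3·1018.2338/(72)·0.6152^3·0.7884^5 = -1.002810
d^4_{2,1}(1.8164) = -0.111513 +0.915806 -1.002810 = -0.198517
Attach z-rotation phases: D = e^{-i(2)(1.1557)}·(-0.198517)·e^{-i(1)(4.5874)} = -0.162073+0.114636i

Re=-0.1621 Im=0.1146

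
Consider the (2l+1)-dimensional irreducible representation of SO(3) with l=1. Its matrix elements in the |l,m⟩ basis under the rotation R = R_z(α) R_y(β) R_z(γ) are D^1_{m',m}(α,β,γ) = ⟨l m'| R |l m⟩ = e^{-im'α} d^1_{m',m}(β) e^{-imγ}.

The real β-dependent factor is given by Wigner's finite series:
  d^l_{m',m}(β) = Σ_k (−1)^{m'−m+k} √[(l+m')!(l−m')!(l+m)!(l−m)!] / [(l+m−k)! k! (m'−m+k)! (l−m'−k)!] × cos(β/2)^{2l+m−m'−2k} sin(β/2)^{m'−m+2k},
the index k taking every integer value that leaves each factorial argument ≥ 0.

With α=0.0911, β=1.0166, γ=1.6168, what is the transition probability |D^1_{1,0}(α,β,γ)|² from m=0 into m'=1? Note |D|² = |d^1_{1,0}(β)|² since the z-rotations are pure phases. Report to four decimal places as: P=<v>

P=0.3615

Split into d^1_{1,0}(β=1.0166) × two z-phases.
With c≡cos(β/2)=0.873573 and s≡sin(β/2)=0.486693, N=[2·1·1·1]^{1/2}=1.414214
The bounds max(0,m−m')=0 and min(l+m,l−m')=0 give 1 term
  k=0: (−1)^1·1.4142/(1)·0.8736^1·0.4867^1 = -0.601270
d^1_{1,0}(1.0166) = -0.601270
|D^1_{1,0}|² = |d^1_{1,0}(β)|² = (-0.601270)² = 0.361525 (the z-rotation phases have unit modulus)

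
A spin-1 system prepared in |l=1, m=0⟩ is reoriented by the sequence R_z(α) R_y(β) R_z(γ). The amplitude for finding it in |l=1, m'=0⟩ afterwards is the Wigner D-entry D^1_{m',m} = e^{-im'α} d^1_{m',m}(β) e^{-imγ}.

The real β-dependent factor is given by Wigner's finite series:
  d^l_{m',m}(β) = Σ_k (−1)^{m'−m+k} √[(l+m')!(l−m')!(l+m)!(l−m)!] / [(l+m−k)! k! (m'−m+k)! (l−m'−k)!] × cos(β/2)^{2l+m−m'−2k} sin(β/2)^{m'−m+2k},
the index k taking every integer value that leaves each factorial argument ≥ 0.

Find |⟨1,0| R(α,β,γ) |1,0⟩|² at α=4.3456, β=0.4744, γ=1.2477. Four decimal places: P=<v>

P=0.7913

Split into d^1_{0,0}(β=0.4744) × two z-phases.
c=cos(0.4744/2)=0.972000, s=sin(0.4744/2)=0.234982; N=√[1·1·1·1]=1.000000
Admissible k: 0..1 (factorial args all ≥0)
  k=0: (−1)^0·1.0000/(1)·0.9720^2·0.2350^0 = +0.944783
  k=1: (−1)^1·1.0000/(1)·0.9720^0·0.2350^2 = -0.055217
d^1_{0,0}(0.4744) = +0.944783 -0.055217 = +0.889567
|D^1_{0,0}|² = |d^1_{0,0}(β)|² = (+0.889567)² = 0.791329 (the z-rotation phases have unit modulus)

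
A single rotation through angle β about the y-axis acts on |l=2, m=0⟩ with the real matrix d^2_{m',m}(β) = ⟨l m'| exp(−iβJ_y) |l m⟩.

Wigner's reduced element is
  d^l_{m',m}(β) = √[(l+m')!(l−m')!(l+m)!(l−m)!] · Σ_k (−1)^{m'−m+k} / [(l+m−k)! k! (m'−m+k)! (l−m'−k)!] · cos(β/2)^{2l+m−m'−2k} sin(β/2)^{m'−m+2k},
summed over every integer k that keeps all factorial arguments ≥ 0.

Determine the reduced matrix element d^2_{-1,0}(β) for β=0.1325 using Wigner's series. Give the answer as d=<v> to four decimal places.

d^2_{-1,0}(β=0.1325) via Wigner's sum:
With c≡cos(β/2)=0.997806 and s≡sin(β/2)=0.066202, N=[1·6·2·2]^{1/2}=4.898979
Admissible k: 1..2 (factorial args all ≥0)
  k=1: (−1)^0·4.8990/(2)·0.9978^3·0.0662^1 = +0.161095
  k=2: (−1)^1·4.8990/(2)·0.9978^1·0.0662^3 = -0.000709
d^2_{-1,0}(0.1325) = +0.161095 -0.000709 = +0.160386

d=0.1604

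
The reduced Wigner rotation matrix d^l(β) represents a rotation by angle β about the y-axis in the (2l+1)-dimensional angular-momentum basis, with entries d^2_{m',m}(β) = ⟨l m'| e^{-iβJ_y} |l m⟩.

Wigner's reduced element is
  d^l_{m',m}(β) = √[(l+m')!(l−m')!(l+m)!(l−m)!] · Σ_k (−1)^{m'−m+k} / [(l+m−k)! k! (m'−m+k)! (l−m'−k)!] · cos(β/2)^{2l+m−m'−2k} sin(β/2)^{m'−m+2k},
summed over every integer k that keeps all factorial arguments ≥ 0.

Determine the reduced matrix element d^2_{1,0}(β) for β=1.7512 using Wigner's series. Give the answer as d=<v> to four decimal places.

d^2_{1,0}(β=1.7512) via Wigner's sum:
Half-angle: c=0.640536, s=0.767928. N=√(6·1·2·2)=4.898979
The bounds max(0,m−m')=0 and min(l+m,l−m')=1 give 2 terms
  k=0: (−1)^1·4.8990/(2)·0.6405^3·0.7679^1 = -0.494342
  k=1: (−1)^2·4.8990/(2)·0.6405^1·0.7679^3 = +0.710527
d^2_{1,0}(1.7512) = -0.494342 +0.710527 = +0.216186

d=0.2162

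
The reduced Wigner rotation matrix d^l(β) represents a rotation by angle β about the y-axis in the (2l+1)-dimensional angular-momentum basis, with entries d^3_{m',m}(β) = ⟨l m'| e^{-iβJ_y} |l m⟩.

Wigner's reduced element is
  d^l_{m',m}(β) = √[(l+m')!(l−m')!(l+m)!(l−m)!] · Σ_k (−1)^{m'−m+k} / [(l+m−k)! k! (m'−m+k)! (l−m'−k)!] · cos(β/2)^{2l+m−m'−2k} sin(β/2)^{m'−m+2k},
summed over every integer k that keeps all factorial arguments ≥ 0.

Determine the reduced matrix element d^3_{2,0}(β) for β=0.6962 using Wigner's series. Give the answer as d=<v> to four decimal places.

d=0.4321

d^3_{2,0}(β=0.6962) via Wigner's sum:
With c≡cos(β/2)=0.940023 and s≡sin(β/2)=0.341112, N=[120·1·6·6]^{1/2}=65.726707
The bounds max(0,m−m')=0 and min(l+m,l−m')=1 give 2 terms
  k=0: (−1)^2·65.7267/(12)·0.9400^4·0.3411^2 = +0.497632
  k=1: (−1)^3·65.7267/(12)·0.9400^2·0.3411^4 = -0.065528
d^3_{2,0}(0.6962) = +0.497632 -0.065528 = +0.432104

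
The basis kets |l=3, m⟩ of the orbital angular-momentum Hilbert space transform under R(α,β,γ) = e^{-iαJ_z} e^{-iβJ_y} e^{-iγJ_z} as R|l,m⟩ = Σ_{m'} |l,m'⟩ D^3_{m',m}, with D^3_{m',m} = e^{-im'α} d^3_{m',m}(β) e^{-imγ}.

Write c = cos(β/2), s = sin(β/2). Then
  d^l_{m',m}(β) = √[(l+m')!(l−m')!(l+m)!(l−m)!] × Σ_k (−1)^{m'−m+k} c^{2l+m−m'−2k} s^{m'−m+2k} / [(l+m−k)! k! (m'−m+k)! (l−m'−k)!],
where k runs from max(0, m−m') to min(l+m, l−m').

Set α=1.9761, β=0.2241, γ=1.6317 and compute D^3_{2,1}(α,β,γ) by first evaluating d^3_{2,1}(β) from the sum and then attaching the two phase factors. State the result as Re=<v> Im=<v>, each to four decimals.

Split into d^3_{2,1}(β=0.2241) × two z-phases.
Half-angle: c=0.993729, s=0.111816. N=√(120·1·24·2)=75.894664
Admissible k: 0..1 (factorial args all ≥0)
  k=0: (−1)^1·75.8947/(24)·0.9937^5·0.1118^1 = -0.342643
  k=1: (−1)^2·75.8947/(12)·0.9937^3·0.1118^3 = +0.008676
d^3_{2,1}(0.2241) = -0.342643 +0.008676 = -0.333967
Attach z-rotation phases: D = e^{-i(2)(1.9761)}·(-0.333967)·e^{-i(1)(1.6317)} = -0.255586-0.214965i

Re=-0.2556 Im=-0.2150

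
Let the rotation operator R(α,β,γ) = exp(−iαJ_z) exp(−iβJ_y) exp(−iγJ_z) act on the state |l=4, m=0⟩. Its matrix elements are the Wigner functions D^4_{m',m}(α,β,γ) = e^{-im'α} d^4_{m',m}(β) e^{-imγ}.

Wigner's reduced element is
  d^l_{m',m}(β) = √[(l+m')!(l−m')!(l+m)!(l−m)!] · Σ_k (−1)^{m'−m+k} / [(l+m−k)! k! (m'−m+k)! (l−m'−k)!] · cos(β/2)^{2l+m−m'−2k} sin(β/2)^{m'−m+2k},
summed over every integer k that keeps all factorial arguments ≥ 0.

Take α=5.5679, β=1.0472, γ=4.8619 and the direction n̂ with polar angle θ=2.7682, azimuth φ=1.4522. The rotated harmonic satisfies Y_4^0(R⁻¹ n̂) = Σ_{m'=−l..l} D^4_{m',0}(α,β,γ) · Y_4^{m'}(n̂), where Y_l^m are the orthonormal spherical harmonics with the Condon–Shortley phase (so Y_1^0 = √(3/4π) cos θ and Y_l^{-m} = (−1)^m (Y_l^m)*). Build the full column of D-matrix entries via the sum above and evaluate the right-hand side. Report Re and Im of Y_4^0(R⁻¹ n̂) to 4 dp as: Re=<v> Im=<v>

Re=-0.3619 Im=0.0000

Need the full column D^4_{m',0} for m'=−4..4 at α=5.5679, β=1.0472, γ=4.8619.
cos(β/2)=0.866025, sin(β/2)=0.500001
d^4_{-4,0}: single k=4 term ⇒ +0.294140;  D = -0.282648-0.081415i
d^4_{-3,0}: k∈[3..4] ⇒ +0.720491 -0.240165 = +0.480326;  D = -0.261242-0.403070i
d^4_{-2,0}: k∈[2..4] ⇒ +1.000564 -0.889396 +0.111175 = +0.222344;  D = +0.031076-0.220161i
d^4_{-1,0}: k∈[1..4] ⇒ +0.816955 -1.633919 +0.544643 -0.030258 = -0.302580;  D = -0.228419+0.198442i
d^4_{0,0}: k∈[0..4] ⇒ +0.316404 -1.687500 +1.265632 -0.187502 +0.003906 = -0.289059;  D = -0.289059+0.000000i
d^4_{1,0}: k∈[0..3] ⇒ -0.816955 +1.633919 -0.544643 +0.030258 = +0.302580;  D = +0.228419+0.198442i
d^4_{2,0}: k∈[0..2] ⇒ +1.000564 -0.889396 +0.111175 = +0.222344;  D = +0.031076+0.220161i
d^4_{3,0}: k∈[0..1] ⇒ -0.720491 +0.240165 = -0.480326;  D = +0.261242-0.403070i
d^4_{4,0}: single k=0 term ⇒ +0.294140;  D = -0.282648+0.081415i
Y_4^{m'}(θ=2.7682,φ=1.4522) and Σ D·Y over m':
  (-0.2826-0.0814i)·(+0.0070+0.0036i)  (-0.2612-0.4031i)·(+0.0197-0.0530i)  (+0.0311-0.2202i)·(-0.2193-0.0530i)  (-0.2284+0.1984i)·(-0.0583+0.4896i)  (-0.2891+0.0000i)·(+0.3488+0.0000i)  (+0.2284+0.1984i)·(+0.0583+0.4896i)  (+0.0311+0.2202i)·(-0.2193+0.0530i)  (+0.2612-0.4031i)·(-0.0197-0.0530i)  (-0.2826+0.0814i)·(+0.0070-0.0036i)
Y_4^0(R⁻¹ n̂) = -0.361855-0.000000i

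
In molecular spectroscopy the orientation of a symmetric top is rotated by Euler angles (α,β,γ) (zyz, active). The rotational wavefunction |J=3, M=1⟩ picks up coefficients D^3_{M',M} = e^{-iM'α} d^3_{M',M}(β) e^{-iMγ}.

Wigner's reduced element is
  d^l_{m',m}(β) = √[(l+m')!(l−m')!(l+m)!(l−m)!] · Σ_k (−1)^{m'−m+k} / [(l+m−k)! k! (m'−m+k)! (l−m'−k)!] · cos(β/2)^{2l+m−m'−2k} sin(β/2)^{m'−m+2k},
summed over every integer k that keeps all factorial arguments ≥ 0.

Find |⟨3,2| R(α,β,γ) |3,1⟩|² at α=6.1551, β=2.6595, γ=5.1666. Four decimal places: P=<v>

First d^3_{2,1}(β=2.6595), then the phase factors e^{-i(2)α} and e^{-i(1)γ}:
c=cos(2.6595/2)=0.238719, s=sin(2.6595/2)=0.971089; N=√[120·1·24·2]=75.894664
The bounds max(0,m−m')=0 and min(l+m,l−m')=1 give 2 terms
  k=0: (−1)^1·75.8947/(24)·0.2387^5·0.9711^1 = -0.002381
  k=1: (−1)^2·75.8947/(12)·0.2387^3·0.9711^3 = +0.078789
d^3_{2,1}(2.6595) = -0.002381 +0.078789 = +0.076409
|D^3_{2,1}|² = |d^3_{2,1}(β)|² = (+0.076409)² = 0.005838 (the z-rotation phases have unit modulus)

P=0.0058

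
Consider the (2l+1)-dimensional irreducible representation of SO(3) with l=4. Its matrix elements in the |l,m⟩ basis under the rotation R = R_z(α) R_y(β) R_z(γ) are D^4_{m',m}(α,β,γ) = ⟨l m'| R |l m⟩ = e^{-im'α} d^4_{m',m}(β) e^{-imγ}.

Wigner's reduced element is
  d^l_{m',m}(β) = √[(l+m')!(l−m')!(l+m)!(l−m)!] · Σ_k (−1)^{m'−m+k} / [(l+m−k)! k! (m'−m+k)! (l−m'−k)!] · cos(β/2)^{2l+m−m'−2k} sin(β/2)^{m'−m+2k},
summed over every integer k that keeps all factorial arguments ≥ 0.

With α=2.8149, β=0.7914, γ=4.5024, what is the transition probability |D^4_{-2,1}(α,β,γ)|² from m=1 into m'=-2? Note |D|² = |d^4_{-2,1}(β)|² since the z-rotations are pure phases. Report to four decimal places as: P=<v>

P=0.1639

Split into d^4_{-2,1}(β=0.7914) × two z-phases.
With c≡cos(β/2)=0.922727 and s≡sin(β/2)=0.385454, N=[2·720·120·6]^{1/2}=1018.233765
Admissible k: 3..5 (factorial args all ≥0)
  k=3: (−1)^0·1018.2338/(72)·0.9227^5·0.3855^3 = +0.541751
  k=4: (−1)^1·1018.2338/(48)·0.9227^3·0.3855^5 = -0.141804
  k=5: (−1)^2·1018.2338/(240)·0.9227^1·0.3855^7 = +0.004949
d^4_{-2,1}(0.7914) = +0.541751 -0.141804 +0.004949 = +0.404895
|D^4_{-2,1}|² = |d^4_{-2,1}(β)|² = (+0.404895)² = 0.163940 (the z-rotation phases have unit modulus)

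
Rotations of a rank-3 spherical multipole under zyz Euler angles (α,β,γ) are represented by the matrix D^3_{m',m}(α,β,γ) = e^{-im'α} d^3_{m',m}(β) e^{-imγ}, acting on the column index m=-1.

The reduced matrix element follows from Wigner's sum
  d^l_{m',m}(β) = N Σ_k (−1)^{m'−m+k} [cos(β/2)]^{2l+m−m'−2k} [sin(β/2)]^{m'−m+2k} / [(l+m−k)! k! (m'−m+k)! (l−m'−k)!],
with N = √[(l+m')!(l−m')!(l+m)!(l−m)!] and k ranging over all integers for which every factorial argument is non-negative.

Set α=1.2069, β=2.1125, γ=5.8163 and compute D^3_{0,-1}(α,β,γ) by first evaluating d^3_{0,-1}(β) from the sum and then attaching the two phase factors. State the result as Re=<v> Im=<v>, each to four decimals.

D^3_{0,-1}(1.2069,2.1125,5.8163) = e^{-i·0·1.2069}·d^3_{0,-1}(2.1125)·e^{-i·-1·5.8163}. Compute d first:
c=cos(2.1125/2)=0.492140, s=sin(2.1125/2)=0.870516; N=√[6·6·2·24]=41.569219
k∈{0,1,2} keeps every argument non-negative
  k=0: (−1)^1·41.5692/(12)·0.4921^5·0.8705^1 = -0.087058
  k=1: (−1)^2·41.5692/(4)·0.4921^3·0.8705^3 = +0.817162
  k=2: (−1)^3·41.5692/(12)·0.4921^1·0.8705^5 = -0.852243
d^3_{0,-1}(2.1125) = -0.087058 +0.817162 -0.852243 = -0.122139
Attach z-rotation phases: D = e^{-i(0)(1.2069)}·(-0.122139)·e^{-i(-1)(5.8163)} = -0.109067+0.054976i

Re=-0.1091 Im=0.0550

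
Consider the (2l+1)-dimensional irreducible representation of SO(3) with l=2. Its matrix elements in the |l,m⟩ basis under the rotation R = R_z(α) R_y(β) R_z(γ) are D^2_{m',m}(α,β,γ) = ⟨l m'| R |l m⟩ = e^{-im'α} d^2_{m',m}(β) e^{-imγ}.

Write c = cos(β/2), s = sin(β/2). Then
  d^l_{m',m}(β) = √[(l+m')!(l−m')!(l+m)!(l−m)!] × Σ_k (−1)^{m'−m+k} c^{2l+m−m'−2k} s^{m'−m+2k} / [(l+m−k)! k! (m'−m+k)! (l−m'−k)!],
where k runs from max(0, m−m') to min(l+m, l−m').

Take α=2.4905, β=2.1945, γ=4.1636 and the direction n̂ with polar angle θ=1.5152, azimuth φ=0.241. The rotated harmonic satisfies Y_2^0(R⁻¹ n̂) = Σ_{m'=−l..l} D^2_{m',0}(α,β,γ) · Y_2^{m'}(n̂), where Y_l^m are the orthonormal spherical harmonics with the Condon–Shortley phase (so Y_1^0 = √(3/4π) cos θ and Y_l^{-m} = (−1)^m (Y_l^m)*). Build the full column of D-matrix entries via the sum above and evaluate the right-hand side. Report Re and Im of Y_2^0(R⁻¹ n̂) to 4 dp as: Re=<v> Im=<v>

Need the full column D^2_{m',0} for m'=−2..2 at α=2.4905, β=2.1945, γ=4.1636.
cos(β/2)=0.456045, sin(β/2)=0.889957
d^2_{-2,0}: single k=2 term ⇒ +0.403487;  D = +0.107082-0.389018i
d^2_{-1,0}: k∈[1..2] ⇒ +0.206761 -0.787390 = -0.580629;  D = +0.461845-0.351894i
d^2_{0,0}: k∈[0..2] ⇒ +0.043255 -0.658891 +0.627300 = +0.011664;  D = +0.011664+0.000000i
d^2_{1,0}: k∈[0..1] ⇒ -0.206761 +0.787390 = +0.580629;  D = -0.461845-0.351894i
d^2_{2,0}: single k=0 term ⇒ +0.403487;  D = +0.107082+0.389018i
Y_2^{m'}(θ=1.5152,φ=0.241) and Σ D·Y over m':
  (+0.1071-0.3890i)·(+0.3412-0.1785i)  (+0.4618-0.3519i)·(+0.0416-0.0102i)  (+0.0117+0.0000i)·(-0.3125+0.0000i)  (-0.4618-0.3519i)·(-0.0416-0.0102i)  (+0.1071+0.3890i)·(+0.3412+0.1785i)
Y_2^0(R⁻¹ n̂) = -0.038206+0.000000i

Re=-0.0382 Im=0.0000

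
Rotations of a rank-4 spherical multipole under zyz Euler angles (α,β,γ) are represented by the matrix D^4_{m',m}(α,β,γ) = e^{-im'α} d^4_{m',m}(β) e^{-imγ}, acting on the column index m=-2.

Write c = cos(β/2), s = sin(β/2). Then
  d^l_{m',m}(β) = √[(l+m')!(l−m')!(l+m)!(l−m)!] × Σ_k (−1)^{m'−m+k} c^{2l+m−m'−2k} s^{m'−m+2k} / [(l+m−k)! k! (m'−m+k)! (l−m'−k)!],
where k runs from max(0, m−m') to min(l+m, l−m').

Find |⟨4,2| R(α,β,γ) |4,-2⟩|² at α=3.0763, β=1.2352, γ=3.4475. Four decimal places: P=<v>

First d^4_{2,-2}(β=1.2352), then the phase factors e^{-i(2)α} and e^{-i(-2)γ}:
With c≡cos(β/2)=0.815271 and s≡sin(β/2)=0.579080, N=[720·2·2·720]^{1/2}=1440.000000
Admissible k: 0..2 (factorial args all ≥0)
  k=0: (−1)^4·1440.0000/(96)·0.8153^4·0.5791^4 = +0.745166
  k=1: (−1)^5·1440.0000/(120)·0.8153^2·0.5791^6 = -0.300758
  k=2: (−1)^6·1440.0000/(1440)·0.8153^0·0.5791^8 = +0.012645
d^4_{2,-2}(1.2352) = +0.745166 -0.300758 +0.012645 = +0.457053
|D^4_{2,-2}|² = |d^4_{2,-2}(β)|² = (+0.457053)² = 0.208898 (the z-rotation phases have unit modulus)

P=0.2089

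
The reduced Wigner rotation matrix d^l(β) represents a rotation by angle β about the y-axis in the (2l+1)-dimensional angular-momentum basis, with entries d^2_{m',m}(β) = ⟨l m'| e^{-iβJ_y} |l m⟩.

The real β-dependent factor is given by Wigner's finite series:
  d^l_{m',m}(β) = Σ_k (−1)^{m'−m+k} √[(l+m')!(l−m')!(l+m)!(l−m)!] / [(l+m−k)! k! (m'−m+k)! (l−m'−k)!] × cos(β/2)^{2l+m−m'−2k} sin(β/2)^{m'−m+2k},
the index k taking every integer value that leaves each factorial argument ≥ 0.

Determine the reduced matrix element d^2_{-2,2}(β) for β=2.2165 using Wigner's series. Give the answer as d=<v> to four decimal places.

d^2_{-2,2}(β=2.2165) via Wigner's sum:
With c≡cos(β/2)=0.446228 and s≡sin(β/2)=0.894919, N=[1·24·24·1]^{1/2}=24.000000
The bounds max(0,m−m')=4 and min(l+m,l−m')=4 give 1 term
  k=4: (−1)^0·24.0000/(24)·0.4462^0·0.8949^4 = +0.641409
d^2_{-2,2}(2.2165) = +0.641409

d=0.6414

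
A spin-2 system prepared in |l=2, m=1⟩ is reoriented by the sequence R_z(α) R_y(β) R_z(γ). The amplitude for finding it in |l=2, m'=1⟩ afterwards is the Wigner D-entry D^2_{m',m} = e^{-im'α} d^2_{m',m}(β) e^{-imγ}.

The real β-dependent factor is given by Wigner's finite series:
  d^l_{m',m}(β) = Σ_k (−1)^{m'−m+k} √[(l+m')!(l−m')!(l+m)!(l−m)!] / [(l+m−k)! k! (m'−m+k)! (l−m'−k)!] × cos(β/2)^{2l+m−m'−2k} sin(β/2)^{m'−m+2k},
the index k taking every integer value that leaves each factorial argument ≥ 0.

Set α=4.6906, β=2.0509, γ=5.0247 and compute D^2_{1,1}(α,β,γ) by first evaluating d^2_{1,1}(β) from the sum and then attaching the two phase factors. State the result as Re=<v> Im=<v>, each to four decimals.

Re=0.4959 Im=-0.1483

Split into d^2_{1,1}(β=2.0509) × two z-phases.
Half-angle: c=0.518714, s=0.854948. N=√(6·1·6·1)=6.000000
The bounds max(0,m−m')=0 and min(l+m,l−m')=1 give 2 terms
  k=0: (−1)^0·6.0000/(6)·0.5187^4·0.8549^0 = +0.072396
  k=1: (−1)^1·6.0000/(2)·0.5187^2·0.8549^2 = -0.590006
d^2_{1,1}(2.0509) = +0.072396 -0.590006 = -0.517611
Phases: e^{-i·(1)·4.6906}=-0.021787+0.999763i, e^{-i·(1)·5.0247}=+0.307259+0.951626i ⇒ D=+0.495920-0.148271i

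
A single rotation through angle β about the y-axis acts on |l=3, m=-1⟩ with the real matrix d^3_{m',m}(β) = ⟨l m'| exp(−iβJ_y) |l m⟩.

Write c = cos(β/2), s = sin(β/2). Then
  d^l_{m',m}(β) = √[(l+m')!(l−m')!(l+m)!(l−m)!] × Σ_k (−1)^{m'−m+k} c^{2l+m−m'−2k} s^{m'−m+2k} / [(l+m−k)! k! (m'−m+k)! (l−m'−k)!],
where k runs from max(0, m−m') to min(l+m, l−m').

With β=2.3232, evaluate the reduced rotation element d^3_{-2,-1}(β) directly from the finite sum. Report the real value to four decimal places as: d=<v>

d=-0.2787

d^3_{-2,-1}(β=2.3232) via Wigner's sum:
Half-angle: c=0.397872, s=0.917441. N=√(1·120·2·24)=75.894664
The bounds max(0,m−m')=1 and min(l+m,l−m')=2 give 2 terms
  k=1: (−1)^0·75.8947/(24)·0.3979^5·0.9174^1 = +0.028926
  k=2: (−1)^1·75.8947/(12)·0.3979^3·0.9174^3 = -0.307606
d^3_{-2,-1}(2.3232) = +0.028926 -0.307606 = -0.278680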